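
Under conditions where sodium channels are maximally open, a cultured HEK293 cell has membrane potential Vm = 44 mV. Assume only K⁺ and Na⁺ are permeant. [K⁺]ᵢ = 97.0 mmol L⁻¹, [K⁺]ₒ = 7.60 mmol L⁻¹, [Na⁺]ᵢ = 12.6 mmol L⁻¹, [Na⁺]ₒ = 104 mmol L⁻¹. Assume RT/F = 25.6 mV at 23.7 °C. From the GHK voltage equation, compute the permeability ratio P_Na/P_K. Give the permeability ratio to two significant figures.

16

Let α = P_Na/P_K. GHK: Vm = 25.6·ln[(Kₒ + α·Naₒ)/(Kᵢ + α·Naᵢ)].
e^(Vm/25.6) = e^(44.0/25.6) = 5.5776
So 5.5776·(Kᵢ + α·Naᵢ) = Kₒ + α·Naₒ → α = (5.5776·97.0 − 7.6) / (104.0 − 5.5776·12.6)
α = (541 − 7.6) / (104.0 − 70.28) = 533.4/33.72 = 15.82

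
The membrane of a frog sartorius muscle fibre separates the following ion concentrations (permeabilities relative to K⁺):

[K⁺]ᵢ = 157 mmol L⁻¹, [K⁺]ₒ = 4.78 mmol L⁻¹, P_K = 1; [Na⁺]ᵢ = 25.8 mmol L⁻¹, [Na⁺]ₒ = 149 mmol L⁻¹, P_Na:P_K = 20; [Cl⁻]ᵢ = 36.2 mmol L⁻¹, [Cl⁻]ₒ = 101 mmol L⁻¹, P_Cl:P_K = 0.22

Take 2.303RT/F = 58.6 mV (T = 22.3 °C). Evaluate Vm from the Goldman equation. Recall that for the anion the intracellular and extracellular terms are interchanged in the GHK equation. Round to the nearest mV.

Vm = 58.6 · log₁₀[(Σ P·[cation]ₒ + Σ P·[anion]ᵢ) / (Σ P·[cation]ᵢ + Σ P·[anion]ₒ)]
Numerator = 1×4.78 + 20×149 + 0.22×36.2 = 2993
Denominator = 1×157 + 20×25.8 + 0.22×101 = 695.2
Vm = 58.6 · log₁₀(4.3047) = 58.6 × (0.6339) = 37.15 mV

37 mV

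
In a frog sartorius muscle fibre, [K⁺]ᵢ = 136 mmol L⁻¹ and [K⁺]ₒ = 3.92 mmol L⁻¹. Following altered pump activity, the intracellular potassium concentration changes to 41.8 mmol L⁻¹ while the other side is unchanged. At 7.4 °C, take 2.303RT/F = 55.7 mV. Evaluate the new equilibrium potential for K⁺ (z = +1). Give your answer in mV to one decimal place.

After the shift: [K⁺]_out = 3.92, [K⁺]_in = 41.8 mmol L⁻¹.
E_new = (55.7/1)·log₁₀(3.92/41.8) = 55.70 · (-1.0279) = -57.25 mV

-57.3 mV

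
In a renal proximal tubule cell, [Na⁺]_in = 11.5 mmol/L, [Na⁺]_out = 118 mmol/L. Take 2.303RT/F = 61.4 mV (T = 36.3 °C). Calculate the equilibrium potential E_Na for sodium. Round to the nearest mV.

62 mV

E = (61.4/z) · log₁₀([Na⁺]_out/[Na⁺]_in) with z = +1.
= (61.4/1) · log₁₀(118/11.5) = 61.40 · log₁₀(10.26)
= 61.40 · (1.0112) = 62.09 mV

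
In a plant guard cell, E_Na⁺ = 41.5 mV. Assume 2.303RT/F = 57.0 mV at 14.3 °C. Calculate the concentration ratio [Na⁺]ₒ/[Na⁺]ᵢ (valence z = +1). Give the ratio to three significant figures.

5.35

log₁₀([out]/[in]) = E·z/(57.0) = 41.5 × 1 / 57.0 = 0.7281
[out]/[in] = 10^(0.7281) = 5.347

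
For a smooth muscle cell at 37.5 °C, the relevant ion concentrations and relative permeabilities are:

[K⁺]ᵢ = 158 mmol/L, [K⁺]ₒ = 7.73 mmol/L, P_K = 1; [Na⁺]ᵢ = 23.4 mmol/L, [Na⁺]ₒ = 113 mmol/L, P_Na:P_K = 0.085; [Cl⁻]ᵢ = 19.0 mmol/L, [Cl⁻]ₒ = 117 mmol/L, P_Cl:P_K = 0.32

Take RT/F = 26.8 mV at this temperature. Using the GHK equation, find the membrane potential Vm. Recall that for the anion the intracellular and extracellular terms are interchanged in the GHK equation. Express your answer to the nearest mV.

-57 mV

Vm = 26.8 · ln[(Σ P·[cation]ₒ + Σ P·[anion]ᵢ) / (Σ P·[cation]ᵢ + Σ P·[anion]ₒ)]
Numerator = 1×7.73 + 0.085×113 + 0.32×19.0 = 23.41
Denominator = 1×158 + 0.085×23.4 + 0.32×117 = 197.4
Vm = 26.8 · ln(0.1186) = 26.8 × (-2.1320) = -57.14 mV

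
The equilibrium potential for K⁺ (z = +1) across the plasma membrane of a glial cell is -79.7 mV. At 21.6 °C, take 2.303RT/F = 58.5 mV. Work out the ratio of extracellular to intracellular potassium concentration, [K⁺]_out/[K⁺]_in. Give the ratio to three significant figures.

0.0434

log₁₀([out]/[in]) = E·z/(58.5) = -79.7 × 1 / 58.5 = -1.3624
[out]/[in] = 10^(-1.3624) = 0.04341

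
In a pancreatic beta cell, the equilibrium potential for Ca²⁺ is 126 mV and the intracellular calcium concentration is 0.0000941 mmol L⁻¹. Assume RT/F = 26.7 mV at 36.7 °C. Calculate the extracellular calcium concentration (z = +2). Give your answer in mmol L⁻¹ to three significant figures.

Nernst: E = (26.7/2) · ln([out]/[in]), so ln([out]/[in]) = 126.0 × 2 / 26.7 = 9.4382.
[out]/[in] = e^(9.4382) = 1.256e+04.
[out] = 1.256e+04 × 0.0000941 = 1.182 mmol L⁻¹.

1.18 mmol L⁻¹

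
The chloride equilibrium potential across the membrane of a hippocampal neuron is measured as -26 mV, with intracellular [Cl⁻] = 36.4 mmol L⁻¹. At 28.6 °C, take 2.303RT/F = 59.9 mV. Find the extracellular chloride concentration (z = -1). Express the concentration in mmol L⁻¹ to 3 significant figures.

Nernst: E = (59.9/-1) · log₁₀([out]/[in]), so log₁₀([out]/[in]) = -26.0 × -1 / 59.9 = 0.4341.
[out]/[in] = 10^(0.4341) = 2.717.
[out] = 2.717 × 36.4 = 98.89 mmol L⁻¹.

98.9 mmol L⁻¹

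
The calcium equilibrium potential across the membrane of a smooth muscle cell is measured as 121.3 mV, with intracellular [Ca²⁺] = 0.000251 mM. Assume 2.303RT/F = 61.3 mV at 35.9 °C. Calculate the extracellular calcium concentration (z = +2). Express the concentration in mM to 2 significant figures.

Nernst: E = (61.3/2) · log₁₀([out]/[in]), so log₁₀([out]/[in]) = 121.3 × 2 / 61.3 = 3.9576.
[out]/[in] = 10^(3.9576) = 9070.
[out] = 9070 × 0.000251 = 2.276 mM.

2.3 mM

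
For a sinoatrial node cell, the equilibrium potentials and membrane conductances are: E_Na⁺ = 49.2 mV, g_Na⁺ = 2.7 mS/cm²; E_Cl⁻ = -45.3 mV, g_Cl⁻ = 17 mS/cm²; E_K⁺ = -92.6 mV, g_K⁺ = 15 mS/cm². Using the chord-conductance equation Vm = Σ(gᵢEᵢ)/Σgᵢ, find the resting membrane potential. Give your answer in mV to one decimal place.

Σ gᵢEᵢ = 2.7·(49.2) + 17·(-45.3) + 15·(-92.6) = -2026.26
Σ gᵢ = 2.7 + 17 + 15 = 34.7
Vm = -2026.26 / 34.7 = -58.39 mV

-58.4 mV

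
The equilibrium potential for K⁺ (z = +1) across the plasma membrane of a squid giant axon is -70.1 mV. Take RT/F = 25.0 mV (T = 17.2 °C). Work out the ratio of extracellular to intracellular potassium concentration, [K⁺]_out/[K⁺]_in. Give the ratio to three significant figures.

0.0606

ln([out]/[in]) = E·z/(25.0) = -70.1 × 1 / 25.0 = -2.8040
[out]/[in] = e^(-2.8040) = 0.06057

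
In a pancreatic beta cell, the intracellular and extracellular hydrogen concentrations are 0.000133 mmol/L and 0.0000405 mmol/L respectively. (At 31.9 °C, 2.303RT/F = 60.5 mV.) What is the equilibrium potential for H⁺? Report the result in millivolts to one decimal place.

E = (60.5/z) · log₁₀([H⁺]_out/[H⁺]_in) with z = +1.
= (60.5/1) · log₁₀(0.0000405/0.000133) = 60.50 · log₁₀(0.3045)
= 60.50 · (-0.5164) = -31.24 mV

-31.2 mV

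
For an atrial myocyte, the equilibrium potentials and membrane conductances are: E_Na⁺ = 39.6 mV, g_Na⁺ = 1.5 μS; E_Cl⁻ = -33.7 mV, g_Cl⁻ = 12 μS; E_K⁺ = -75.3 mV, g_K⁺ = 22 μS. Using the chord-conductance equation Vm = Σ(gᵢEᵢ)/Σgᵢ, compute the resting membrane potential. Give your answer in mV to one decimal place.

-56.4 mV

Σ gᵢEᵢ = 1.5·(39.6) + 12·(-33.7) + 22·(-75.3) = -2001.60
Σ gᵢ = 1.5 + 12 + 22 = 35.5
Vm = -2001.60 / 35.5 = -56.38 mV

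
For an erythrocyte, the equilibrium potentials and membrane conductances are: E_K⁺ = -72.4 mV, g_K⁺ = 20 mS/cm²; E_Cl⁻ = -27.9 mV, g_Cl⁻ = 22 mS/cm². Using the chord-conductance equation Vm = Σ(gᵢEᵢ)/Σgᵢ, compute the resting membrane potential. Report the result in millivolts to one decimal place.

Σ gᵢEᵢ = 20·(-72.4) + 22·(-27.9) = -2061.80
Σ gᵢ = 20 + 22 = 42
Vm = -2061.80 / 42 = -49.09 mV

-49.1 mV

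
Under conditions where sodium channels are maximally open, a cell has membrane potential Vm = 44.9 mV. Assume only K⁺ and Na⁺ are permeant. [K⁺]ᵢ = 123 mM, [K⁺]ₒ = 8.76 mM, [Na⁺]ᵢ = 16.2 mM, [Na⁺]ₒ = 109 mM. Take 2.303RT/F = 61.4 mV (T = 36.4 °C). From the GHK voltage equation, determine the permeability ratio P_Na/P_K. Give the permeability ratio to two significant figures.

Let α = P_Na/P_K. GHK: Vm = 61.4·log₁₀[(Kₒ + α·Naₒ)/(Kᵢ + α·Naᵢ)].
10^(Vm/61.4) = 10^(44.9/61.4) = 5.386
So 5.386·(Kᵢ + α·Naᵢ) = Kₒ + α·Naₒ → α = (5.386·123.0 − 8.76) / (109.0 − 5.386·16.2)
α = (662.5 − 8.76) / (109.0 − 87.25) = 653.7/21.75 = 30.06

30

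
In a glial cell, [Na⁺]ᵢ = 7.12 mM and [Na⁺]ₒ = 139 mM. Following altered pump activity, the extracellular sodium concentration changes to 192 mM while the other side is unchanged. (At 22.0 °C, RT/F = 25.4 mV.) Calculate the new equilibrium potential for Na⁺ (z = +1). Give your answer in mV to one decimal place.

After the shift: [Na⁺]_out = 192, [Na⁺]_in = 7.12 mM.
E_new = (25.4/1)·ln(192/7.12) = 25.40 · (3.2946) = 83.68 mV

83.7 mV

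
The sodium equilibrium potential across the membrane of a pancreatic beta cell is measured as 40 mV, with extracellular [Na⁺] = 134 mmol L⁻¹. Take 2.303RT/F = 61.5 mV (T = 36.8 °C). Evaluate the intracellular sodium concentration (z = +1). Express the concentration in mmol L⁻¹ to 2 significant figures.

Nernst: E = (61.5/1) · log₁₀([out]/[in]), so log₁₀([out]/[in]) = 40.0 × 1 / 61.5 = 0.6504.
[out]/[in] = 10^(0.6504) = 4.471.
[in] = 134 / 4.471 = 29.97 mmol L⁻¹.

30 mmol L⁻¹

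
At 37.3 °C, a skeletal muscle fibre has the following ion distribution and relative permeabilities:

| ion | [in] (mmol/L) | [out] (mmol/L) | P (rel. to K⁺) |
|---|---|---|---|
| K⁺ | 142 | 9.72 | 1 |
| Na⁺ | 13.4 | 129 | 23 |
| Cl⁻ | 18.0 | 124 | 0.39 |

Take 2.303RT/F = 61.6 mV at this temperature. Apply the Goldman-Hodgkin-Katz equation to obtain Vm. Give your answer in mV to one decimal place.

Vm = 61.6 · log₁₀[(Σ P·[cation]ₒ + Σ P·[anion]ᵢ) / (Σ P·[cation]ᵢ + Σ P·[anion]ₒ)]
Numerator = 1×9.72 + 23×129 + 0.39×18.0 = 2984
Denominator = 1×142 + 23×13.4 + 0.39×124 = 498.6
Vm = 61.6 · log₁₀(5.9847) = 61.6 × (0.7770) = 47.87 mV

47.9 mV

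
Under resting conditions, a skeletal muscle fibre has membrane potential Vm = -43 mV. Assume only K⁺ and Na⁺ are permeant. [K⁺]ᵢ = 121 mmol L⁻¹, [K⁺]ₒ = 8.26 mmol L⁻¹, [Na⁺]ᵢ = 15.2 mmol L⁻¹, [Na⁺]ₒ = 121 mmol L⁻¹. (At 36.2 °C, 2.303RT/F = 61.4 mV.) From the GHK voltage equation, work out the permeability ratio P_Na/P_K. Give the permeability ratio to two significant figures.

0.13

Let α = P_Na/P_K. GHK: Vm = 61.4·log₁₀[(Kₒ + α·Naₒ)/(Kᵢ + α·Naᵢ)].
10^(Vm/61.4) = 10^(-43.0/61.4) = 0.19938
So 0.19938·(Kᵢ + α·Naᵢ) = Kₒ + α·Naₒ → α = (0.19938·121.0 − 8.26) / (121.0 − 0.19938·15.2)
α = (24.12 − 8.26) / (121.0 − 3.031) = 15.86/118 = 0.1345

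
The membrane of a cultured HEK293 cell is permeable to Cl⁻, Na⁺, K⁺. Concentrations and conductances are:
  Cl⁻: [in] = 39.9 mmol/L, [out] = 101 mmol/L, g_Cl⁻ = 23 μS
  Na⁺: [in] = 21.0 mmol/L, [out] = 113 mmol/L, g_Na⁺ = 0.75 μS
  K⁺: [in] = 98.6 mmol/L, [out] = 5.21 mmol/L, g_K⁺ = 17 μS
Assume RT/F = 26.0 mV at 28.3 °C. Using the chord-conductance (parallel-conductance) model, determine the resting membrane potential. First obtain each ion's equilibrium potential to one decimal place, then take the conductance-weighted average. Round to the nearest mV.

E_Cl⁻ = (26.0/-1)·ln(101/39.9) = -24.1 mV
E_Na⁺ = (26.0/1)·ln(113/21.0) = 43.8 mV
E_K⁺ = (26.0/1)·ln(5.21/98.6) = -76.5 mV
Vm = (Σ gᵢEᵢ)/(Σ gᵢ) = (23·-24.1 + 0.75·43.8 + 17·-76.5) / (23 + 0.75 + 17)
= -1821.95 / 40.75 = -44.71 mV

-45 mV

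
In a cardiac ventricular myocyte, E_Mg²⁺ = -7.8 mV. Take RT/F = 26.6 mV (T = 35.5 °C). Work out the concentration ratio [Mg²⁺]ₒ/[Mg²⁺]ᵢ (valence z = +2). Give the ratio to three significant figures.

ln([out]/[in]) = E·z/(26.6) = -7.8 × 2 / 26.6 = -0.5865
[out]/[in] = e^(-0.5865) = 0.5563

0.556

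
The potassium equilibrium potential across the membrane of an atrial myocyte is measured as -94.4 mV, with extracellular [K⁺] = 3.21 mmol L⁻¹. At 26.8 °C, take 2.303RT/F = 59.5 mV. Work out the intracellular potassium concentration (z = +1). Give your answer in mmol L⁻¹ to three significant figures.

124 mmol L⁻¹

Nernst: E = (59.5/1) · log₁₀([out]/[in]), so log₁₀([out]/[in]) = -94.4 × 1 / 59.5 = -1.5866.
[out]/[in] = 10^(-1.5866) = 0.02591.
[in] = 3.21 / 0.02591 = 123.9 mmol L⁻¹.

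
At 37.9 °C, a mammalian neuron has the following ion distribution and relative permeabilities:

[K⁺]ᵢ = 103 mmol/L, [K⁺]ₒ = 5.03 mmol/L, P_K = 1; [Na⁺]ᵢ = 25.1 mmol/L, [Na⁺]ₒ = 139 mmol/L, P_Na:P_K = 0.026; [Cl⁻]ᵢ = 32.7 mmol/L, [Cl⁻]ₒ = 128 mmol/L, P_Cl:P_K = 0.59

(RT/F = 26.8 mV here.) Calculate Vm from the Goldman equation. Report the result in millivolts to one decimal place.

-49.8 mV

Vm = 26.8 · ln[(Σ P·[cation]ₒ + Σ P·[anion]ᵢ) / (Σ P·[cation]ᵢ + Σ P·[anion]ₒ)]
Numerator = 1×5.03 + 0.026×139 + 0.59×32.7 = 27.94
Denominator = 1×103 + 0.026×25.1 + 0.59×128 = 179.2
Vm = 26.8 · ln(0.15592) = 26.8 × (-1.8584) = -49.81 mV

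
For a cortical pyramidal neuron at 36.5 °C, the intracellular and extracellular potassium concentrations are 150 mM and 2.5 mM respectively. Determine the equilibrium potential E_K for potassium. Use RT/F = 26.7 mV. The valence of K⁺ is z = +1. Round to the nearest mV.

E = (26.7/z) · ln([K⁺]_out/[K⁺]_in) with z = +1.
= (26.7/1) · ln(2.5/150) = 26.70 · ln(0.01667)
= 26.70 · (-4.0943) = -109.32 mV

-109 mV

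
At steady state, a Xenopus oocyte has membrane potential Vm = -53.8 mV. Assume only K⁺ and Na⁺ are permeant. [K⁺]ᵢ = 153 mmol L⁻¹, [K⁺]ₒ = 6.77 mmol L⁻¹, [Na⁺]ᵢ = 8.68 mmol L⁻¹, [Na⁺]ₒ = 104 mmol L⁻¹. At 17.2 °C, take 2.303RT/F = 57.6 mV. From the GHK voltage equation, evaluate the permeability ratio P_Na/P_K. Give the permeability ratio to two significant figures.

Let α = P_Na/P_K. GHK: Vm = 57.6·log₁₀[(Kₒ + α·Naₒ)/(Kᵢ + α·Naᵢ)].
10^(Vm/57.6) = 10^(-53.8/57.6) = 0.11641
So 0.11641·(Kᵢ + α·Naᵢ) = Kₒ + α·Naₒ → α = (0.11641·153.0 − 6.77) / (104.0 − 0.11641·8.68)
α = (17.81 − 6.77) / (104.0 − 1.01) = 11.04/103 = 0.1072

0.11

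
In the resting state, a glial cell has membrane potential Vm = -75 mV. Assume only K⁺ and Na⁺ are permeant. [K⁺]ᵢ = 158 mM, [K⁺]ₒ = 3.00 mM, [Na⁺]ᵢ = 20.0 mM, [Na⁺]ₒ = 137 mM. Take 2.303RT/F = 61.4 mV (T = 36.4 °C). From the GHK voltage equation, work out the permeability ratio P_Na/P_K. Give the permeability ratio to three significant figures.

Let α = P_Na/P_K. GHK: Vm = 61.4·log₁₀[(Kₒ + α·Naₒ)/(Kᵢ + α·Naᵢ)].
10^(Vm/61.4) = 10^(-75.0/61.4) = 0.060048
So 0.060048·(Kᵢ + α·Naᵢ) = Kₒ + α·Naₒ → α = (0.060048·158.0 − 3.0) / (137.0 − 0.060048·20.0)
α = (9.488 − 3.0) / (137.0 − 1.201) = 6.488/135.8 = 0.04777

0.0478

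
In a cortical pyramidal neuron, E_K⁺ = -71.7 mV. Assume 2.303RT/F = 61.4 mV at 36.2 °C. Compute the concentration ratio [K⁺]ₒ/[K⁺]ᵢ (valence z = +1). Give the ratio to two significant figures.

log₁₀([out]/[in]) = E·z/(61.4) = -71.7 × 1 / 61.4 = -1.1678
[out]/[in] = 10^(-1.1678) = 0.06796

0.068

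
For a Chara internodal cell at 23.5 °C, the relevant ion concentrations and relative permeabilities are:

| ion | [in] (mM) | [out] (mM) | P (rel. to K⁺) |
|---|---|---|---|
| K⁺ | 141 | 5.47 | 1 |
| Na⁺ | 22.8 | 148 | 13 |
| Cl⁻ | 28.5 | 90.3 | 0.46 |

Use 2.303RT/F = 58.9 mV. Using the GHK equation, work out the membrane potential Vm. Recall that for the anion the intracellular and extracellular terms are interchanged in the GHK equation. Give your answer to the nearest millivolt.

Vm = 58.9 · log₁₀[(Σ P·[cation]ₒ + Σ P·[anion]ᵢ) / (Σ P·[cation]ᵢ + Σ P·[anion]ₒ)]
Numerator = 1×5.47 + 13×148 + 0.46×28.5 = 1943
Denominator = 1×141 + 13×22.8 + 0.46×90.3 = 478.9
Vm = 58.9 · log₁₀(4.056) = 58.9 × (0.6081) = 35.82 mV

36 mV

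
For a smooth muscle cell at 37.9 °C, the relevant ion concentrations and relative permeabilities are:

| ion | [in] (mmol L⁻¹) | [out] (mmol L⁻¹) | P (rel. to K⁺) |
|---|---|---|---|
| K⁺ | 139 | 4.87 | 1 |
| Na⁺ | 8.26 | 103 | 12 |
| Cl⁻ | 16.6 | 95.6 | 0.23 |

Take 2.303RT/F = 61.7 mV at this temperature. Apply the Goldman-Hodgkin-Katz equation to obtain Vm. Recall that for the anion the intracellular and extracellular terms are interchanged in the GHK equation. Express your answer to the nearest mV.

Vm = 61.7 · log₁₀[(Σ P·[cation]ₒ + Σ P·[anion]ᵢ) / (Σ P·[cation]ᵢ + Σ P·[anion]ₒ)]
Numerator = 1×4.87 + 12×103 + 0.23×16.6 = 1245
Denominator = 1×139 + 12×8.26 + 0.23×95.6 = 260.1
Vm = 61.7 · log₁₀(4.7853) = 61.7 × (0.6799) = 41.95 mV

42 mV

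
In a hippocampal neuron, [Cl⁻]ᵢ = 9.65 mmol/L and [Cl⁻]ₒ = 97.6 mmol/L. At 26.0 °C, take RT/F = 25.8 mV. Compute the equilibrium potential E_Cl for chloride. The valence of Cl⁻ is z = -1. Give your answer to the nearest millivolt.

E = (25.8/z) · ln([Cl⁻]_out/[Cl⁻]_in) with z = -1.
For an anion, dividing by z = -1 reverses the sign.
= (25.8/-1) · ln(97.6/9.65) = -25.80 · ln(10.11)
= -25.80 · (2.3139) = -59.70 mV

-60 mV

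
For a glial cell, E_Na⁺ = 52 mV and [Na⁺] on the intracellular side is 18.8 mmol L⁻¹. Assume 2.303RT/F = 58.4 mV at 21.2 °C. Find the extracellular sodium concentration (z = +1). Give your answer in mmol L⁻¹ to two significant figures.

150 mmol L⁻¹

Nernst: E = (58.4/1) · log₁₀([out]/[in]), so log₁₀([out]/[in]) = 52.0 × 1 / 58.4 = 0.8904.
[out]/[in] = 10^(0.8904) = 7.77.
[out] = 7.77 × 18.8 = 146.1 mmol L⁻¹.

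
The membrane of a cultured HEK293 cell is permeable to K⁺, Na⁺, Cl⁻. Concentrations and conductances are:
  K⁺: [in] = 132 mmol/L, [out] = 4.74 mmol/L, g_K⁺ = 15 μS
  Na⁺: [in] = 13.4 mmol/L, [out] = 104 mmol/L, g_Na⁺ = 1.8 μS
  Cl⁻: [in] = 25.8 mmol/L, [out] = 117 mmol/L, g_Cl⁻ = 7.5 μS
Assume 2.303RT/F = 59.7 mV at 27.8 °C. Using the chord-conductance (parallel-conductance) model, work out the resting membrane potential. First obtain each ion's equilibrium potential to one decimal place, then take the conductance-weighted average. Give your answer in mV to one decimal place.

-61.4 mV

E_K⁺ = (59.7/1)·log₁₀(4.74/132) = -86.3 mV
E_Na⁺ = (59.7/1)·log₁₀(104/13.4) = 53.1 mV
E_Cl⁻ = (59.7/-1)·log₁₀(117/25.8) = -39.2 mV
Vm = (Σ gᵢEᵢ)/(Σ gᵢ) = (15·-86.3 + 1.8·53.1 + 7.5·-39.2) / (15 + 1.8 + 7.5)
= -1492.92 / 24.3 = -61.44 mV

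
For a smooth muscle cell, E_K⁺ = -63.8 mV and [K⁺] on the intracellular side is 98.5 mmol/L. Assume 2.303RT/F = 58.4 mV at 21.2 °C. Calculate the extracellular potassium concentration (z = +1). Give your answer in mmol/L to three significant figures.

Nernst: E = (58.4/1) · log₁₀([out]/[in]), so log₁₀([out]/[in]) = -63.8 × 1 / 58.4 = -1.0925.
[out]/[in] = 10^(-1.0925) = 0.08082.
[out] = 0.08082 × 98.5 = 7.961 mmol/L.

7.96 mmol/L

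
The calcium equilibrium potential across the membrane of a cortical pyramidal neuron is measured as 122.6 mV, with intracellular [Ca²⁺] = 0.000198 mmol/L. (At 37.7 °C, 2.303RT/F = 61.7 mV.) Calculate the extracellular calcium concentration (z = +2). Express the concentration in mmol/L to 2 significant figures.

1.9 mmol/L

Nernst: E = (61.7/2) · log₁₀([out]/[in]), so log₁₀([out]/[in]) = 122.6 × 2 / 61.7 = 3.9741.
[out]/[in] = 10^(3.9741) = 9420.
[out] = 9420 × 0.000198 = 1.865 mmol/L.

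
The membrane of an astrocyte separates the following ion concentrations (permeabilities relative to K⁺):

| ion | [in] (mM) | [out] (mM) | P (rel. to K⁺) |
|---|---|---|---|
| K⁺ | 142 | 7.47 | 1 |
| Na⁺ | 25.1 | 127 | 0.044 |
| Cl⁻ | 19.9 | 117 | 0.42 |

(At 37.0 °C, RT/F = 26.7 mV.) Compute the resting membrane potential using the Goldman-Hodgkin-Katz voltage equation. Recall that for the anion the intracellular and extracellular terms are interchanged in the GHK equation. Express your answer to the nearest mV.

Vm = 26.7 · ln[(Σ P·[cation]ₒ + Σ P·[anion]ᵢ) / (Σ P·[cation]ᵢ + Σ P·[anion]ₒ)]
Numerator = 1×7.47 + 0.044×127 + 0.42×19.9 = 21.42
Denominator = 1×142 + 0.044×25.1 + 0.42×117 = 192.2
Vm = 26.7 · ln(0.1114) = 26.7 × (-2.1946) = -58.60 mV

-59 mV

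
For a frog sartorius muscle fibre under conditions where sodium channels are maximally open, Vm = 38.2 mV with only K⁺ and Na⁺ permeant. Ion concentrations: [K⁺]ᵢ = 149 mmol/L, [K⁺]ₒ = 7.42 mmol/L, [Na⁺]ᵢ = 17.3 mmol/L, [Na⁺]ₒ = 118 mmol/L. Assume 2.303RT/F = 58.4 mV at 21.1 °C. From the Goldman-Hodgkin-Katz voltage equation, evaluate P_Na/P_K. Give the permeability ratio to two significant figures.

Let α = P_Na/P_K. GHK: Vm = 58.4·log₁₀[(Kₒ + α·Naₒ)/(Kᵢ + α·Naᵢ)].
10^(Vm/58.4) = 10^(38.2/58.4) = 4.5093
So 4.5093·(Kᵢ + α·Naᵢ) = Kₒ + α·Naₒ → α = (4.5093·149.0 − 7.42) / (118.0 − 4.5093·17.3)
α = (671.9 − 7.42) / (118.0 − 78.01) = 664.5/39.99 = 16.62

17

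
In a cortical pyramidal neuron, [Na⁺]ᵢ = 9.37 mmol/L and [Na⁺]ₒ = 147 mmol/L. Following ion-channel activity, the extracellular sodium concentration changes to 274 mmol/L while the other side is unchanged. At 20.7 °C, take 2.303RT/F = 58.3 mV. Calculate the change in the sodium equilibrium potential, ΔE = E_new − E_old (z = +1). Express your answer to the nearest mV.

16 mV

E_old = (58.3/1)·log₁₀(147/9.37) = 69.70 mV
E_new = (58.3/1)·log₁₀(274/9.37) = 85.47 mV
ΔE = 85.47 − (69.70) = 15.77 mV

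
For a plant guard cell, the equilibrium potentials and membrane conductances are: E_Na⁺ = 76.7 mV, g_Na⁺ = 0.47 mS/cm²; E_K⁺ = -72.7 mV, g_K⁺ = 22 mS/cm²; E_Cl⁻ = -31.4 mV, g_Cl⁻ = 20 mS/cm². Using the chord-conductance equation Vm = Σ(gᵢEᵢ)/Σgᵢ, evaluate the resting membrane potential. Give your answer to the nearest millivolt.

Σ gᵢEᵢ = 0.47·(76.7) + 22·(-72.7) + 20·(-31.4) = -2191.35
Σ gᵢ = 0.47 + 22 + 20 = 42.47
Vm = -2191.35 / 42.47 = -51.60 mV

-52 mV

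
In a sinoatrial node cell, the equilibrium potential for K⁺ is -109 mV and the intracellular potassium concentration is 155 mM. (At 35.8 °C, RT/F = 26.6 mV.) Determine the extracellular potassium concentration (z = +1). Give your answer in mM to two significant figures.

Nernst: E = (26.6/1) · ln([out]/[in]), so ln([out]/[in]) = -109.0 × 1 / 26.6 = -4.0977.
[out]/[in] = e^(-4.0977) = 0.01661.
[out] = 0.01661 × 155 = 2.575 mM.

2.6 mM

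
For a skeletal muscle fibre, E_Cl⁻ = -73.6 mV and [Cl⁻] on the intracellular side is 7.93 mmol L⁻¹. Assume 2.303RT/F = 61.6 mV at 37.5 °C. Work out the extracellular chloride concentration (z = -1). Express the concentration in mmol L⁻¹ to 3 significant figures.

124 mmol L⁻¹

Nernst: E = (61.6/-1) · log₁₀([out]/[in]), so log₁₀([out]/[in]) = -73.6 × -1 / 61.6 = 1.1948.
[out]/[in] = 10^(1.1948) = 15.66.
[out] = 15.66 × 7.93 = 124.2 mmol L⁻¹.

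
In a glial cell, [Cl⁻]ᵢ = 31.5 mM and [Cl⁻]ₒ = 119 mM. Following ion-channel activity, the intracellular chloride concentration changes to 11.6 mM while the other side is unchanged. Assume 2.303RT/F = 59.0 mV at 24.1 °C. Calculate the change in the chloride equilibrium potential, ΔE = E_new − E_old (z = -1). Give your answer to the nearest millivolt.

E_old = (59.0/-1)·log₁₀(119/31.5) = -34.06 mV
E_new = (59.0/-1)·log₁₀(119/11.6) = -59.65 mV
ΔE = -59.65 − (-34.06) = -25.60 mV

-26 mV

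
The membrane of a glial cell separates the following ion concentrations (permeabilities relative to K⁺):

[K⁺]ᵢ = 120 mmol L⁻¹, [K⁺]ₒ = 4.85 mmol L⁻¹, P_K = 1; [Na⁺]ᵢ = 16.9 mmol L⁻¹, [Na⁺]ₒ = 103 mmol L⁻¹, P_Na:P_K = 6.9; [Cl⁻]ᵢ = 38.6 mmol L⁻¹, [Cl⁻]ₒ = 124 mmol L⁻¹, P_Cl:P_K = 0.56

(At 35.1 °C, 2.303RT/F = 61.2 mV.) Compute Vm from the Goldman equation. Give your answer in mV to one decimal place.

Vm = 61.2 · log₁₀[(Σ P·[cation]ₒ + Σ P·[anion]ᵢ) / (Σ P·[cation]ᵢ + Σ P·[anion]ₒ)]
Numerator = 1×4.85 + 6.9×103 + 0.56×38.6 = 737.2
Denominator = 1×120 + 6.9×16.9 + 0.56×124 = 306.1
Vm = 61.2 · log₁₀(2.4086) = 61.2 × (0.3818) = 23.36 mV

23.4 mV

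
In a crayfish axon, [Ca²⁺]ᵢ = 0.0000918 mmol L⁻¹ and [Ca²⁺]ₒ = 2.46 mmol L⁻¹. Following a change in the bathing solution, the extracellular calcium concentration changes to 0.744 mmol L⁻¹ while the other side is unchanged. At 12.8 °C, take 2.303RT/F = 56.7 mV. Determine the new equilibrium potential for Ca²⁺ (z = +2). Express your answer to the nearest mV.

After the shift: [Ca²⁺]_out = 0.744, [Ca²⁺]_in = 0.0000918 mmol L⁻¹.
E_new = (56.7/2)·log₁₀(0.744/0.0000918) = 28.35 · (3.9087) = 110.81 mV

111 mV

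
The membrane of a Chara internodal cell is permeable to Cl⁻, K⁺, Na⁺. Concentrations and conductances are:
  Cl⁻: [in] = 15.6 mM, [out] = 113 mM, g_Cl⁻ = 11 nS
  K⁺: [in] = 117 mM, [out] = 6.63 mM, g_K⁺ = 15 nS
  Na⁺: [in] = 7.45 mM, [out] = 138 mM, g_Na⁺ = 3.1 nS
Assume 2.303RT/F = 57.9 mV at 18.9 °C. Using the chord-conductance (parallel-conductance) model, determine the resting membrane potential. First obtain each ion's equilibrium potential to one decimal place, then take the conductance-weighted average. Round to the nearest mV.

-48 mV

E_Cl⁻ = (57.9/-1)·log₁₀(113/15.6) = -49.8 mV
E_K⁺ = (57.9/1)·log₁₀(6.63/117) = -72.2 mV
E_Na⁺ = (57.9/1)·log₁₀(138/7.45) = 73.4 mV
Vm = (Σ gᵢEᵢ)/(Σ gᵢ) = (11·-49.8 + 15·-72.2 + 3.1·73.4) / (11 + 15 + 3.1)
= -1403.26 / 29.1 = -48.22 mV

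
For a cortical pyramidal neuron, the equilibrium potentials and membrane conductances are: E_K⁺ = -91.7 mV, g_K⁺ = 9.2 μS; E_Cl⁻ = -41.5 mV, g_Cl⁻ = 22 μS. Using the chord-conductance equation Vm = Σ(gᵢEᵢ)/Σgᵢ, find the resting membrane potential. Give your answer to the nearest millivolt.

Σ gᵢEᵢ = 9.2·(-91.7) + 22·(-41.5) = -1756.64
Σ gᵢ = 9.2 + 22 = 31.2
Vm = -1756.64 / 31.2 = -56.30 mV

-56 mV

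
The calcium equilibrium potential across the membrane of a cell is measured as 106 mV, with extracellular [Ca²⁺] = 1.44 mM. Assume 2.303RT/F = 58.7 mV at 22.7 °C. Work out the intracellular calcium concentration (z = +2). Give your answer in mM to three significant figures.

0.000352 mM

Nernst: E = (58.7/2) · log₁₀([out]/[in]), so log₁₀([out]/[in]) = 106.0 × 2 / 58.7 = 3.6116.
[out]/[in] = 10^(3.6116) = 4089.
[in] = 1.44 / 4089 = 0.0003522 mM.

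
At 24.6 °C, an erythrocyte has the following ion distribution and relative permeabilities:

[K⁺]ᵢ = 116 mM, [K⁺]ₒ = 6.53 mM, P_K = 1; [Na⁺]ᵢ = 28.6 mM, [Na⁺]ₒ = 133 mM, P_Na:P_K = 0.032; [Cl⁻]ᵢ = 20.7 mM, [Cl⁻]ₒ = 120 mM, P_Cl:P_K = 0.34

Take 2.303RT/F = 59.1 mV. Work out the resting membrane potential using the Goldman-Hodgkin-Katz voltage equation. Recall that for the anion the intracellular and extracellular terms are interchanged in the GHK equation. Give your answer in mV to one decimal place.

-56.0 mV

Vm = 59.1 · log₁₀[(Σ P·[cation]ₒ + Σ P·[anion]ᵢ) / (Σ P·[cation]ᵢ + Σ P·[anion]ₒ)]
Numerator = 1×6.53 + 0.032×133 + 0.34×20.7 = 17.82
Denominator = 1×116 + 0.032×28.6 + 0.34×120 = 157.7
Vm = 59.1 · log₁₀(0.11301) = 59.1 × (-0.9469) = -55.96 mV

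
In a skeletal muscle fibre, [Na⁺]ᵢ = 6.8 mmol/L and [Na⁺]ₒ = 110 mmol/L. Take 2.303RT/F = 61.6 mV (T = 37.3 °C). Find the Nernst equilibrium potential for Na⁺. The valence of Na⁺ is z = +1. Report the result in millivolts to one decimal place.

74.5 mV

E = (61.6/z) · log₁₀([Na⁺]_out/[Na⁺]_in) with z = +1.
= (61.6/1) · log₁₀(110/6.8) = 61.60 · log₁₀(16.18)
= 61.60 · (1.2089) = 74.47 mV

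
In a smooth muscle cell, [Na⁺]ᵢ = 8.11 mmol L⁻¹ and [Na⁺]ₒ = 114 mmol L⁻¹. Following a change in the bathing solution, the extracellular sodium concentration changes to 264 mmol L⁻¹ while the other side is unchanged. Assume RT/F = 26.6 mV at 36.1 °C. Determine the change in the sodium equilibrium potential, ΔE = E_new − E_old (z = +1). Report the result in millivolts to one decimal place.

E_old = (26.6/1)·ln(114/8.11) = 70.31 mV
E_new = (26.6/1)·ln(264/8.11) = 92.64 mV
ΔE = 92.64 − (70.31) = 22.34 mV

22.3 mV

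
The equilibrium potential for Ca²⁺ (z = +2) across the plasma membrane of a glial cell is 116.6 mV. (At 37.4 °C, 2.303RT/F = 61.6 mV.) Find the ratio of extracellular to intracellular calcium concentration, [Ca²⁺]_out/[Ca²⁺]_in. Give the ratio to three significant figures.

log₁₀([out]/[in]) = E·z/(61.6) = 116.6 × 2 / 61.6 = 3.7857
[out]/[in] = 10^(3.7857) = 6105

6110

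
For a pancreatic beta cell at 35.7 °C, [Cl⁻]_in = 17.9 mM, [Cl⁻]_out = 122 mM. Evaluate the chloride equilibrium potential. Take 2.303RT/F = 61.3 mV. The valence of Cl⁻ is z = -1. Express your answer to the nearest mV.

E = (61.3/z) · log₁₀([Cl⁻]_out/[Cl⁻]_in) with z = -1.
For an anion, dividing by z = -1 reverses the sign.
= (61.3/-1) · log₁₀(122/17.9) = -61.30 · log₁₀(6.816)
= -61.30 · (0.8335) = -51.09 mV

-51 mV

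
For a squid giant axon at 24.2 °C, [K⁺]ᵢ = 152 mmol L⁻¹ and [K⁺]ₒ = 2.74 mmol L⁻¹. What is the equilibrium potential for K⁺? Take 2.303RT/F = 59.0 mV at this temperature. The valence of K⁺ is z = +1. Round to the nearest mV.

E = (59.0/z) · log₁₀([K⁺]_out/[K⁺]_in) with z = +1.
= (59.0/1) · log₁₀(2.74/152) = 59.00 · log₁₀(0.01803)
= 59.00 · (-1.7441) = -102.90 mV

-103 mV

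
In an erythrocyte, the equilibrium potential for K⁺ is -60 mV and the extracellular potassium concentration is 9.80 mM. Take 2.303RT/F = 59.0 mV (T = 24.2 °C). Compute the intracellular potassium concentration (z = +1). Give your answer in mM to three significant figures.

102 mM

Nernst: E = (59.0/1) · log₁₀([out]/[in]), so log₁₀([out]/[in]) = -60.0 × 1 / 59.0 = -1.0169.
[out]/[in] = 10^(-1.0169) = 0.09617.
[in] = 9.80 / 0.09617 = 101.9 mM.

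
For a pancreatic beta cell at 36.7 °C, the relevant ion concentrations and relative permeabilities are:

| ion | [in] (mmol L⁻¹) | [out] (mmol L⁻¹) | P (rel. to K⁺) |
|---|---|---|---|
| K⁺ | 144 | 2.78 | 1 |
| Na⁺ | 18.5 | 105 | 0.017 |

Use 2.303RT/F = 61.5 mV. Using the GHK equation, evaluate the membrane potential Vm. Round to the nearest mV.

-92 mV

Vm = 61.5 · log₁₀[(Σ P·[cation]ₒ + Σ P·[anion]ᵢ) / (Σ P·[cation]ᵢ + Σ P·[anion]ₒ)]
Numerator = 1×2.78 + 0.017×105 = 4.565
Denominator = 1×144 + 0.017×18.5 = 144.3
Vm = 61.5 · log₁₀(0.031632) = 61.5 × (-1.4999) = -92.24 mV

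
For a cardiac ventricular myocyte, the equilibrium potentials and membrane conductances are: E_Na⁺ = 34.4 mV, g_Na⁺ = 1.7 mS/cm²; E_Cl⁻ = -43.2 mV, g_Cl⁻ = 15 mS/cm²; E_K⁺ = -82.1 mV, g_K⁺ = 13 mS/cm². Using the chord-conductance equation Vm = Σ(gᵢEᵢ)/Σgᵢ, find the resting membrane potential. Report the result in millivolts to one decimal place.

Σ gᵢEᵢ = 1.7·(34.4) + 15·(-43.2) + 13·(-82.1) = -1656.82
Σ gᵢ = 1.7 + 15 + 13 = 29.7
Vm = -1656.82 / 29.7 = -55.79 mV

-55.8 mV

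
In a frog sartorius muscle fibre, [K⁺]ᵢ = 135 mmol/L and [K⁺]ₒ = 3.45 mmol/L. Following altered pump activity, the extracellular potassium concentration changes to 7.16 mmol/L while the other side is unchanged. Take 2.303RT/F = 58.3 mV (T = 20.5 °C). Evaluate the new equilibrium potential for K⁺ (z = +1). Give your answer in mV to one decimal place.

After the shift: [K⁺]_out = 7.16, [K⁺]_in = 135 mmol/L.
E_new = (58.3/1)·log₁₀(7.16/135) = 58.30 · (-1.2754) = -74.36 mV

-74.4 mV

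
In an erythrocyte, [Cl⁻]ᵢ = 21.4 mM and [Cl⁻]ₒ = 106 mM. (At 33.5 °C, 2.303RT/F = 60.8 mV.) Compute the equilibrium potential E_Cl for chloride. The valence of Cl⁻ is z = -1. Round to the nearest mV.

-42 mV

E = (60.8/z) · log₁₀([Cl⁻]_out/[Cl⁻]_in) with z = -1.
For an anion, dividing by z = -1 reverses the sign.
= (60.8/-1) · log₁₀(106/21.4) = -60.80 · log₁₀(4.953)
= -60.80 · (0.6949) = -42.25 mV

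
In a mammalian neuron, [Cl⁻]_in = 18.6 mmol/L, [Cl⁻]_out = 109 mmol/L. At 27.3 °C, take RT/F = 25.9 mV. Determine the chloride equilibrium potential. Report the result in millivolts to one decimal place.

E = (25.9/z) · ln([Cl⁻]_out/[Cl⁻]_in) with z = -1.
For an anion, dividing by z = -1 reverses the sign.
= (25.9/-1) · ln(109/18.6) = -25.90 · ln(5.86)
= -25.90 · (1.7682) = -45.80 mV

-45.8 mV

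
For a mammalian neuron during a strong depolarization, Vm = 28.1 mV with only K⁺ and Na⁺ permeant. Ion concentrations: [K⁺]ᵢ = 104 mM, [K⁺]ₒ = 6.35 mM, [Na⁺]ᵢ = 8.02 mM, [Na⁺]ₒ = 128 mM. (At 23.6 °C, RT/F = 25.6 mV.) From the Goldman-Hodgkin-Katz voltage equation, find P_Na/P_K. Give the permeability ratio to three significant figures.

Let α = P_Na/P_K. GHK: Vm = 25.6·ln[(Kₒ + α·Naₒ)/(Kᵢ + α·Naᵢ)].
e^(Vm/25.6) = e^(28.1/25.6) = 2.9971
So 2.9971·(Kᵢ + α·Naᵢ) = Kₒ + α·Naₒ → α = (2.9971·104.0 − 6.35) / (128.0 − 2.9971·8.02)
α = (311.7 − 6.35) / (128.0 − 24.04) = 305.4/104 = 2.937

2.94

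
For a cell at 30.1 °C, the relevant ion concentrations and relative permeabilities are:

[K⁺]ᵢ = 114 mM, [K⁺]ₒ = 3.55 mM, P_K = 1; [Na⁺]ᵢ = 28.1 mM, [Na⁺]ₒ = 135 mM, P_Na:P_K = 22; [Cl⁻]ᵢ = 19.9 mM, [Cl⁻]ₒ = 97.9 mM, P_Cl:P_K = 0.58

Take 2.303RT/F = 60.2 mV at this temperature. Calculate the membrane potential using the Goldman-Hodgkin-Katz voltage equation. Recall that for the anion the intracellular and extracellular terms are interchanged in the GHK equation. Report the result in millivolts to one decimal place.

Vm = 60.2 · log₁₀[(Σ P·[cation]ₒ + Σ P·[anion]ᵢ) / (Σ P·[cation]ᵢ + Σ P·[anion]ₒ)]
Numerator = 1×3.55 + 22×135 + 0.58×19.9 = 2985
Denominator = 1×114 + 22×28.1 + 0.58×97.9 = 789
Vm = 60.2 · log₁₀(3.7835) = 60.2 × (0.5779) = 34.79 mV

34.8 mV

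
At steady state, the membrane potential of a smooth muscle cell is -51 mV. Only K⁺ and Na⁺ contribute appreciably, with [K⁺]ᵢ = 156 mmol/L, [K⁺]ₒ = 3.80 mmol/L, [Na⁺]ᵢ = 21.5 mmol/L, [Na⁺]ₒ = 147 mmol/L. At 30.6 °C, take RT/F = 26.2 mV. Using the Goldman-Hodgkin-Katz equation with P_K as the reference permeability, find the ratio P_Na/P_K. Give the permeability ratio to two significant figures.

0.13

Let α = P_Na/P_K. GHK: Vm = 26.2·ln[(Kₒ + α·Naₒ)/(Kᵢ + α·Naᵢ)].
e^(Vm/26.2) = e^(-51.0/26.2) = 0.14276
So 0.14276·(Kᵢ + α·Naᵢ) = Kₒ + α·Naₒ → α = (0.14276·156.0 − 3.8) / (147.0 − 0.14276·21.5)
α = (22.27 − 3.8) / (147.0 − 3.069) = 18.47/143.9 = 0.1283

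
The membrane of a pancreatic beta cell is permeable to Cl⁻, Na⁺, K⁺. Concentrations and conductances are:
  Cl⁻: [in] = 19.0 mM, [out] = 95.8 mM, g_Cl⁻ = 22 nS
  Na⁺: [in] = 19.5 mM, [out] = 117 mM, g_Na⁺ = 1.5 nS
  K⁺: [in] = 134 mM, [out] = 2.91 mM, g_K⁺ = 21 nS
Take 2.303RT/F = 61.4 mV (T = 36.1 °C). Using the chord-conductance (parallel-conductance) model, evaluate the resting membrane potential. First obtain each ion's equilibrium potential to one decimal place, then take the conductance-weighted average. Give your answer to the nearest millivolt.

E_Cl⁻ = (61.4/-1)·log₁₀(95.8/19.0) = -43.1 mV
E_Na⁺ = (61.4/1)·log₁₀(117/19.5) = 47.8 mV
E_K⁺ = (61.4/1)·log₁₀(2.91/134) = -102.1 mV
Vm = (Σ gᵢEᵢ)/(Σ gᵢ) = (22·-43.1 + 1.5·47.8 + 21·-102.1) / (22 + 1.5 + 21)
= -3020.60 / 44.5 = -67.88 mV

-68 mV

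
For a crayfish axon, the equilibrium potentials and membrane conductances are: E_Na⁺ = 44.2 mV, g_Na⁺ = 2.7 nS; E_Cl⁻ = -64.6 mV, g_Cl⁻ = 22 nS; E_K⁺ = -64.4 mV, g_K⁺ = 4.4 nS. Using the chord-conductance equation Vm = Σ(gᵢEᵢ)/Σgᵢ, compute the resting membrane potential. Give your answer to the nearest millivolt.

Σ gᵢEᵢ = 2.7·(44.2) + 22·(-64.6) + 4.4·(-64.4) = -1585.22
Σ gᵢ = 2.7 + 22 + 4.4 = 29.1
Vm = -1585.22 / 29.1 = -54.47 mV

-54 mV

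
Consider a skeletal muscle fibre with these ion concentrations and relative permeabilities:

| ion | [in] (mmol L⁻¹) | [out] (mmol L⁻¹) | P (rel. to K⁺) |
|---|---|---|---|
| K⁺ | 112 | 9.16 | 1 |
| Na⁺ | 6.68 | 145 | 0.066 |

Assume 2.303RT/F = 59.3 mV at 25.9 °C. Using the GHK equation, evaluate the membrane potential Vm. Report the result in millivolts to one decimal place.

Vm = 59.3 · log₁₀[(Σ P·[cation]ₒ + Σ P·[anion]ᵢ) / (Σ P·[cation]ᵢ + Σ P·[anion]ₒ)]
Numerator = 1×9.16 + 0.066×145 = 18.73
Denominator = 1×112 + 0.066×6.68 = 112.4
Vm = 59.3 · log₁₀(0.16658) = 59.3 × (-0.7784) = -46.16 mV

-46.2 mV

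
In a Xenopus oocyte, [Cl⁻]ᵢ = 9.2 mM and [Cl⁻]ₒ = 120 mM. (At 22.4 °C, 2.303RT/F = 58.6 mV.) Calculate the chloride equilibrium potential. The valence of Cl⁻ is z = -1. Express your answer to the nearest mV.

E = (58.6/z) · log₁₀([Cl⁻]_out/[Cl⁻]_in) with z = -1.
For an anion, dividing by z = -1 reverses the sign.
= (58.6/-1) · log₁₀(120/9.2) = -58.60 · log₁₀(13.04)
= -58.60 · (1.1154) = -65.36 mV

-65 mV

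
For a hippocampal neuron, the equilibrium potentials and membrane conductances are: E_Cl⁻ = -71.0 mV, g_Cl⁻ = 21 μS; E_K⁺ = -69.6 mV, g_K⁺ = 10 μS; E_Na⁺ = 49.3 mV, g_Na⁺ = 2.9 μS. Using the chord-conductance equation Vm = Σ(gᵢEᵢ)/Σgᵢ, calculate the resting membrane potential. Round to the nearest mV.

Σ gᵢEᵢ = 21·(-71.0) + 10·(-69.6) + 2.9·(49.3) = -2044.03
Σ gᵢ = 21 + 10 + 2.9 = 33.9
Vm = -2044.03 / 33.9 = -60.30 mV

-60 mV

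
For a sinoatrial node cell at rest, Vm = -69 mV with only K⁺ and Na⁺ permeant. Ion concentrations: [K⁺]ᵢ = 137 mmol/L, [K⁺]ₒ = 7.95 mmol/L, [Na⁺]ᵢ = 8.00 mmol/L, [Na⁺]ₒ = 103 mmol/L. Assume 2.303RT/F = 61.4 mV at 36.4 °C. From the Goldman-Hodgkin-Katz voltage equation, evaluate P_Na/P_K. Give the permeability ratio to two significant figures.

Let α = P_Na/P_K. GHK: Vm = 61.4·log₁₀[(Kₒ + α·Naₒ)/(Kᵢ + α·Naᵢ)].
10^(Vm/61.4) = 10^(-69.0/61.4) = 0.075201
So 0.075201·(Kᵢ + α·Naᵢ) = Kₒ + α·Naₒ → α = (0.075201·137.0 − 7.95) / (103.0 − 0.075201·8.0)
α = (10.3 − 7.95) / (103.0 − 0.6016) = 2.352/102.4 = 0.02297

0.023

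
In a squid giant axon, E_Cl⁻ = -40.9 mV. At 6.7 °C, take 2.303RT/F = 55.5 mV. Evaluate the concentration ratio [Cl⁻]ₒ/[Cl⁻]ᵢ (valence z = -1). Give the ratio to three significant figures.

log₁₀([out]/[in]) = E·z/(55.5) = -40.9 × -1 / 55.5 = 0.7369
[out]/[in] = 10^(0.7369) = 5.457

5.46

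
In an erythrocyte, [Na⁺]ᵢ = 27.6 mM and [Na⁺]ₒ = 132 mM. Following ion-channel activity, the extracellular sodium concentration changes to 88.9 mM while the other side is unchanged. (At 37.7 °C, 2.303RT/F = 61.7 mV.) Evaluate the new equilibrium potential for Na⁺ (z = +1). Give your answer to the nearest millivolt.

31 mV

After the shift: [Na⁺]_out = 88.9, [Na⁺]_in = 27.6 mM.
E_new = (61.7/1)·log₁₀(88.9/27.6) = 61.70 · (0.5080) = 31.34 mV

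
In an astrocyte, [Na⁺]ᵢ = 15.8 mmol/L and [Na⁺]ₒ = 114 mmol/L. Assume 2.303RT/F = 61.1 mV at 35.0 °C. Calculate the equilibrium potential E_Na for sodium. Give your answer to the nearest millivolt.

52 mV

E = (61.1/z) · log₁₀([Na⁺]_out/[Na⁺]_in) with z = +1.
= (61.1/1) · log₁₀(114/15.8) = 61.10 · log₁₀(7.215)
= 61.10 · (0.8582) = 52.44 mV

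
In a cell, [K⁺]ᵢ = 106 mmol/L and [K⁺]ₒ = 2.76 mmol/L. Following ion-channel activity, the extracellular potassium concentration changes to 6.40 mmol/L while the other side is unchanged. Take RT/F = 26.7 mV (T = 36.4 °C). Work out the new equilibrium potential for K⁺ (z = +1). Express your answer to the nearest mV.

After the shift: [K⁺]_out = 6.40, [K⁺]_in = 106 mmol/L.
E_new = (26.7/1)·ln(6.40/106) = 26.70 · (-2.8071) = -74.95 mV

-75 mV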